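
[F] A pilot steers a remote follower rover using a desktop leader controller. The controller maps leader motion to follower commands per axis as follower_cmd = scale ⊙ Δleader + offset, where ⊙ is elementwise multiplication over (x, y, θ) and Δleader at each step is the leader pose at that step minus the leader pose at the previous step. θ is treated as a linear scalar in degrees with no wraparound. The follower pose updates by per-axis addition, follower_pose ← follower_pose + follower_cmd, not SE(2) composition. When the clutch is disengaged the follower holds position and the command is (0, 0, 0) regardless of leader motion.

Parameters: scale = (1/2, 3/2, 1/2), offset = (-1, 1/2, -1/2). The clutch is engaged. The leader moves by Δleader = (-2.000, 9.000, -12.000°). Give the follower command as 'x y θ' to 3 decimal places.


-2.000 14.000 -6.500

axis x: 1/2·-2.000 + -1 = -2.000
axis y: 3/2·9.000 + 1/2 = 14.000
axis θ: 1/2·-12.000 + -1/2 = -6.500


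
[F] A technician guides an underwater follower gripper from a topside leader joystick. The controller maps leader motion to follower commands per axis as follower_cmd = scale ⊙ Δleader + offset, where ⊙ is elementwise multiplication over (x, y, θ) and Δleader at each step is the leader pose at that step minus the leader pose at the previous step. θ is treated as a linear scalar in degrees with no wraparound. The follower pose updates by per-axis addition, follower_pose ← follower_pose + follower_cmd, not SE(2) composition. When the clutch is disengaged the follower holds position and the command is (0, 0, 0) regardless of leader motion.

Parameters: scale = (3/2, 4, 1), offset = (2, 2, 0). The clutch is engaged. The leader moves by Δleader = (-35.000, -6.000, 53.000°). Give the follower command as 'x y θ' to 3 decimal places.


-50.500 -22.000 53.000

axis x: 3/2·-35.000 + 2 = -50.500
axis y: 4·-6.000 + 2 = -22.000
axis θ: 1·53.000 + 0 = 53.000


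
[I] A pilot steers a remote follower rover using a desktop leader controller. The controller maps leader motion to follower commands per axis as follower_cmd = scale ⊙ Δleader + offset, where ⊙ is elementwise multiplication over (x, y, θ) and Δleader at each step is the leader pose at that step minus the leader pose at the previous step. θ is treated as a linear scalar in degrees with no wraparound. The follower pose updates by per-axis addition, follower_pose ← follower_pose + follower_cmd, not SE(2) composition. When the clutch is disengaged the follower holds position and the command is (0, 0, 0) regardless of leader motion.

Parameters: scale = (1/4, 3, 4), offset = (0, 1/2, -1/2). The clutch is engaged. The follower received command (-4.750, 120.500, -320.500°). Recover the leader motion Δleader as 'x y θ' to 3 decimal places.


axis x: (-4.750 − 0) / (1/4) = -19.000
axis y: (120.500 − 1/2) / (3) = 40.000
axis θ: (-320.500 − -1/2) / (4) = -80.000

-19.000 40.000 -80.000


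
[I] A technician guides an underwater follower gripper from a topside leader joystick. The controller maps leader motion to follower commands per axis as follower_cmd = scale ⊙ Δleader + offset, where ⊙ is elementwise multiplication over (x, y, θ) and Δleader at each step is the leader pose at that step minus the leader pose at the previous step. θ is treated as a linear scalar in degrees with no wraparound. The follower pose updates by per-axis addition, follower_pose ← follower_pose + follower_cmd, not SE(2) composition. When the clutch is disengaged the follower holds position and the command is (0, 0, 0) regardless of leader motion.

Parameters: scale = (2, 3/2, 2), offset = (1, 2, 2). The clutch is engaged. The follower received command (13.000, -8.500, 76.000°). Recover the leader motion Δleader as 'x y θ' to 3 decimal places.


6.000 -7.000 37.000

axis x: (13.000 − 1) / (2) = 6.000
axis y: (-8.500 − 2) / (3/2) = -7.000
axis θ: (76.000 − 2) / (2) = 37.000


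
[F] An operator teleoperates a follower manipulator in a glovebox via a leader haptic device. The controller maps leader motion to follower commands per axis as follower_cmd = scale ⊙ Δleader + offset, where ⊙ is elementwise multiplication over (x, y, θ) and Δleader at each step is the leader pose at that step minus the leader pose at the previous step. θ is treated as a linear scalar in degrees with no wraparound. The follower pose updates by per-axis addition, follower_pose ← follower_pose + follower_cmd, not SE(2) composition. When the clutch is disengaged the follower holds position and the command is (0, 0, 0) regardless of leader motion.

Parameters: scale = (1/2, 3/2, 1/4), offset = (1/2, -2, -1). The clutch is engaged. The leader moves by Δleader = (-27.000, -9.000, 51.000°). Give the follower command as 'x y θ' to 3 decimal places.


axis x: 1/2·-27.000 + 1/2 = -13.000
axis y: 3/2·-9.000 + -2 = -15.500
axis θ: 1/4·51.000 + -1 = 11.750

-13.000 -15.500 11.750


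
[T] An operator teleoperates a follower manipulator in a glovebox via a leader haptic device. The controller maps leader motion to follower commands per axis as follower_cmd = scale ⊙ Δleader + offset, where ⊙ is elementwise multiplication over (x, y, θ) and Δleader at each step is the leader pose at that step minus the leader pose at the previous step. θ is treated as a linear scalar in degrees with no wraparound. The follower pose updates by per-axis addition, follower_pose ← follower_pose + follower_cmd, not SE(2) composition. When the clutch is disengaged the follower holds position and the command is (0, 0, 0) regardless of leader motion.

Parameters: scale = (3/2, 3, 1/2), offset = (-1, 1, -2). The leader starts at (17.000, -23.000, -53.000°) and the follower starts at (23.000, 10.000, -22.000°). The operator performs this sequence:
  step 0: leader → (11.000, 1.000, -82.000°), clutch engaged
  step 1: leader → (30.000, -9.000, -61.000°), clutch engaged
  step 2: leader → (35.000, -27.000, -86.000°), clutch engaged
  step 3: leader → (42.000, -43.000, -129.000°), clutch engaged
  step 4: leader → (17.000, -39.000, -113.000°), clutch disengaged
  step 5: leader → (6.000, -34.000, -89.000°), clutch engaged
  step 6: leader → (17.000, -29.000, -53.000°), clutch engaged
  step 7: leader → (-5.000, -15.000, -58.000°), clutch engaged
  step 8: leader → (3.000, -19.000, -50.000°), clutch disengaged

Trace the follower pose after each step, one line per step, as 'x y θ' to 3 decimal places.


13.000 83.000 -38.500
40.500 54.000 -30.000
47.000 1.000 -44.500
56.500 -46.000 -68.000
56.500 -46.000 -68.000
39.000 -30.000 -58.000
54.500 -14.000 -42.000
20.500 29.000 -46.500
20.500 29.000 -46.500

step 0: Δleader=(-6.000, 24.000, -29.000°), engaged; cmd=(-10.000, 73.000, -16.500°) → follower=(13.000, 83.000, -38.500°)
step 1: Δleader=(19.000, -10.000, 21.000°), engaged; cmd=(27.500, -29.000, 8.500°) → follower=(40.500, 54.000, -30.000°)
step 2: Δleader=(5.000, -18.000, -25.000°), engaged; cmd=(6.500, -53.000, -14.500°) → follower=(47.000, 1.000, -44.500°)
step 3: Δleader=(7.000, -16.000, -43.000°), engaged; cmd=(9.500, -47.000, -23.500°) → follower=(56.500, -46.000, -68.000°)
step 4: Δleader=(-25.000, 4.000, 16.000°), disengaged; cmd=(0,0,0) → follower holds at (56.500, -46.000, -68.000°)
step 5: Δleader=(-11.000, 5.000, 24.000°), engaged; cmd=(-17.500, 16.000, 10.000°) → follower=(39.000, -30.000, -58.000°)
step 6: Δleader=(11.000, 5.000, 36.000°), engaged; cmd=(15.500, 16.000, 16.000°) → follower=(54.500, -14.000, -42.000°)
step 7: Δleader=(-22.000, 14.000, -5.000°), engaged; cmd=(-34.000, 43.000, -4.500°) → follower=(20.500, 29.000, -46.500°)
step 8: Δleader=(8.000, -4.000, 8.000°), disengaged; cmd=(0,0,0) → follower holds at (20.500, 29.000, -46.500°)


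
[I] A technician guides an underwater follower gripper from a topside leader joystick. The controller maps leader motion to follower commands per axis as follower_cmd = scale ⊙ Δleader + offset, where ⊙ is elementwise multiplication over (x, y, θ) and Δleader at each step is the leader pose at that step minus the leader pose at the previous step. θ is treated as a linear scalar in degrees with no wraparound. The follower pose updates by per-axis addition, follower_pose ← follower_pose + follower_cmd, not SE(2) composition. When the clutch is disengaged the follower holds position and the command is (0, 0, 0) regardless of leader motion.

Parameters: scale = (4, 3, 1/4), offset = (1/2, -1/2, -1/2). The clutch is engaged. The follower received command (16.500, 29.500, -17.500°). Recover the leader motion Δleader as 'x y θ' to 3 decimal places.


4.000 10.000 -68.000

axis x: (16.500 − 1/2) / (4) = 4.000
axis y: (29.500 − -1/2) / (3) = 10.000
axis θ: (-17.500 − -1/2) / (1/4) = -68.000


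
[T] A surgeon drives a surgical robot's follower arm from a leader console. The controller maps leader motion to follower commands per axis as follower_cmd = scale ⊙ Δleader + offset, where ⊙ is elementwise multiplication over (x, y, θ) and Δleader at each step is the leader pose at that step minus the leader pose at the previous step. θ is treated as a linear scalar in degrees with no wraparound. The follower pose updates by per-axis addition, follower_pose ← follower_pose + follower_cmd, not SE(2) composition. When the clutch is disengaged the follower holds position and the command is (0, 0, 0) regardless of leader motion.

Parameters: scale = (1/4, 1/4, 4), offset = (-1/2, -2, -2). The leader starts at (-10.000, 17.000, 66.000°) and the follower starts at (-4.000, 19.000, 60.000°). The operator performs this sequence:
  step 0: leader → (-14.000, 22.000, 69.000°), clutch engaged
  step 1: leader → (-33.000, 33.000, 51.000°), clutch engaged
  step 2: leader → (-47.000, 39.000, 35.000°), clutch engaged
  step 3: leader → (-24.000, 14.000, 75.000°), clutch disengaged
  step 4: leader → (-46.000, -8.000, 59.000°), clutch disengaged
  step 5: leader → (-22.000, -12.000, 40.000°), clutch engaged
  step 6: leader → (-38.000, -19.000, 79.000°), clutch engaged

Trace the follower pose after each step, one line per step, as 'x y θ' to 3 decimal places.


-5.500 18.250 70.000
-10.750 19.000 -4.000
-14.750 18.500 -70.000
-14.750 18.500 -70.000
-14.750 18.500 -70.000
-9.250 15.500 -148.000
-13.750 11.750 6.000

step 0: Δleader=(-4.000, 5.000, 3.000°), engaged; cmd=(-1.500, -0.750, 10.000°) → follower=(-5.500, 18.250, 70.000°)
step 1: Δleader=(-19.000, 11.000, -18.000°), engaged; cmd=(-5.250, 0.750, -74.000°) → follower=(-10.750, 19.000, -4.000°)
step 2: Δleader=(-14.000, 6.000, -16.000°), engaged; cmd=(-4.000, -0.500, -66.000°) → follower=(-14.750, 18.500, -70.000°)
step 3: Δleader=(23.000, -25.000, 40.000°), disengaged; cmd=(0,0,0) → follower holds at (-14.750, 18.500, -70.000°)
step 4: Δleader=(-22.000, -22.000, -16.000°), disengaged; cmd=(0,0,0) → follower holds at (-14.750, 18.500, -70.000°)
step 5: Δleader=(24.000, -4.000, -19.000°), engaged; cmd=(5.500, -3.000, -78.000°) → follower=(-9.250, 15.500, -148.000°)
step 6: Δleader=(-16.000, -7.000, 39.000°), engaged; cmd=(-4.500, -3.750, 154.000°) → follower=(-13.750, 11.750, 6.000°)


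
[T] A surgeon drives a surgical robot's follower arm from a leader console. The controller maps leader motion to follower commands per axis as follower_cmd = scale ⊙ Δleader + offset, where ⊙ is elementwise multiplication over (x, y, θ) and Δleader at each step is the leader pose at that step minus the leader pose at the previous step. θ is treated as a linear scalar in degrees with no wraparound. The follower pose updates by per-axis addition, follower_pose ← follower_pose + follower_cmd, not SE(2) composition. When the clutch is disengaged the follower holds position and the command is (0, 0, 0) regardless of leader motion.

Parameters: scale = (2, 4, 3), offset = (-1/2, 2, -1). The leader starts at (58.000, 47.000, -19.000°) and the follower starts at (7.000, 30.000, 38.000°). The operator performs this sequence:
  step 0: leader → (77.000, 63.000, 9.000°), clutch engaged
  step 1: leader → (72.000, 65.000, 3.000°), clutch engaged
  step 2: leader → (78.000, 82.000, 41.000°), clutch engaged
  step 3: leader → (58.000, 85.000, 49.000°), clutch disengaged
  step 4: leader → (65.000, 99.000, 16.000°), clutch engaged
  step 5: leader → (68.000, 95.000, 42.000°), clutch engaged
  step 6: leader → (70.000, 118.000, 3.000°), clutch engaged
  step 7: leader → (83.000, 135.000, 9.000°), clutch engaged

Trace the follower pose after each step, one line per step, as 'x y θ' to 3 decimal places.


44.500 96.000 121.000
34.000 106.000 102.000
45.500 176.000 215.000
45.500 176.000 215.000
59.000 234.000 115.000
64.500 220.000 192.000
68.000 314.000 74.000
93.500 384.000 91.000

step 0: Δleader=(19.000, 16.000, 28.000°), engaged; cmd=(37.500, 66.000, 83.000°) → follower=(44.500, 96.000, 121.000°)
step 1: Δleader=(-5.000, 2.000, -6.000°), engaged; cmd=(-10.500, 10.000, -19.000°) → follower=(34.000, 106.000, 102.000°)
step 2: Δleader=(6.000, 17.000, 38.000°), engaged; cmd=(11.500, 70.000, 113.000°) → follower=(45.500, 176.000, 215.000°)
step 3: Δleader=(-20.000, 3.000, 8.000°), disengaged; cmd=(0,0,0) → follower holds at (45.500, 176.000, 215.000°)
step 4: Δleader=(7.000, 14.000, -33.000°), engaged; cmd=(13.500, 58.000, -100.000°) → follower=(59.000, 234.000, 115.000°)
step 5: Δleader=(3.000, -4.000, 26.000°), engaged; cmd=(5.500, -14.000, 77.000°) → follower=(64.500, 220.000, 192.000°)
step 6: Δleader=(2.000, 23.000, -39.000°), engaged; cmd=(3.500, 94.000, -118.000°) → follower=(68.000, 314.000, 74.000°)
step 7: Δleader=(13.000, 17.000, 6.000°), engaged; cmd=(25.500, 70.000, 17.000°) → follower=(93.500, 384.000, 91.000°)


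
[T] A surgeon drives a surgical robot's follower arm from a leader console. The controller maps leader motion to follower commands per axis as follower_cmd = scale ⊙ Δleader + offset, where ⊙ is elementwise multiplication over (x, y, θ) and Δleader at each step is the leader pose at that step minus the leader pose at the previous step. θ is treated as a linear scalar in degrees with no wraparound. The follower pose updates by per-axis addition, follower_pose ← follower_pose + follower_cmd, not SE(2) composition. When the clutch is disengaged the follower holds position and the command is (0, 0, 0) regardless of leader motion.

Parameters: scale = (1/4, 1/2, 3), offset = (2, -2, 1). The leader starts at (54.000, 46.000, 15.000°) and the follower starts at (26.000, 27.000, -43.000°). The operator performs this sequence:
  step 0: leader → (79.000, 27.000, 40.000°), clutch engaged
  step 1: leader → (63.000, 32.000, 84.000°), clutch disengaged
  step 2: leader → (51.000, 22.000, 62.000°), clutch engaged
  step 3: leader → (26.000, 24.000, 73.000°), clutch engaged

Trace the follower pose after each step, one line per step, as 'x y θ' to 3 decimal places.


34.250 15.500 33.000
34.250 15.500 33.000
33.250 8.500 -32.000
29.000 7.500 2.000

step 0: Δleader=(25.000, -19.000, 25.000°), engaged; cmd=(8.250, -11.500, 76.000°) → follower=(34.250, 15.500, 33.000°)
step 1: Δleader=(-16.000, 5.000, 44.000°), disengaged; cmd=(0,0,0) → follower holds at (34.250, 15.500, 33.000°)
step 2: Δleader=(-12.000, -10.000, -22.000°), engaged; cmd=(-1.000, -7.000, -65.000°) → follower=(33.250, 8.500, -32.000°)
step 3: Δleader=(-25.000, 2.000, 11.000°), engaged; cmd=(-4.250, -1.000, 34.000°) → follower=(29.000, 7.500, 2.000°)


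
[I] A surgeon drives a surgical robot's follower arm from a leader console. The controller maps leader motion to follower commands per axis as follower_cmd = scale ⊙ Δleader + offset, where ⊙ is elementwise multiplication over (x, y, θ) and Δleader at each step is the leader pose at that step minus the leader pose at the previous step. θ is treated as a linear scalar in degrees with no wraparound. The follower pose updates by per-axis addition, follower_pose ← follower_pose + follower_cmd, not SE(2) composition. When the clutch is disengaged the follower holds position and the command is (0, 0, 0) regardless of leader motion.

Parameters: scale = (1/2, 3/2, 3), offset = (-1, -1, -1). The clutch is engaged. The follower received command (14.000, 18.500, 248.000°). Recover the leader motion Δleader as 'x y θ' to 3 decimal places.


30.000 13.000 83.000

axis x: (14.000 − -1) / (1/2) = 30.000
axis y: (18.500 − -1) / (3/2) = 13.000
axis θ: (248.000 − -1) / (3) = 83.000


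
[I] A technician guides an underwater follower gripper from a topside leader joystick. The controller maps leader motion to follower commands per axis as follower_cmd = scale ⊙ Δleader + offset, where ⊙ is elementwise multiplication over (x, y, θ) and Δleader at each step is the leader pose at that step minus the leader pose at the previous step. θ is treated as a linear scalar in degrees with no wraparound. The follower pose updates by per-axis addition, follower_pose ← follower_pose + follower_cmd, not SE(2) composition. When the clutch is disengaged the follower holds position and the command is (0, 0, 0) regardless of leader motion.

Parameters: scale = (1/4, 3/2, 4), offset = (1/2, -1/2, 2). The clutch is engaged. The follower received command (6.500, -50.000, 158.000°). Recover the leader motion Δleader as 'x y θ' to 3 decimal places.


axis x: (6.500 − 1/2) / (1/4) = 24.000
axis y: (-50.000 − -1/2) / (3/2) = -33.000
axis θ: (158.000 − 2) / (4) = 39.000

24.000 -33.000 39.000


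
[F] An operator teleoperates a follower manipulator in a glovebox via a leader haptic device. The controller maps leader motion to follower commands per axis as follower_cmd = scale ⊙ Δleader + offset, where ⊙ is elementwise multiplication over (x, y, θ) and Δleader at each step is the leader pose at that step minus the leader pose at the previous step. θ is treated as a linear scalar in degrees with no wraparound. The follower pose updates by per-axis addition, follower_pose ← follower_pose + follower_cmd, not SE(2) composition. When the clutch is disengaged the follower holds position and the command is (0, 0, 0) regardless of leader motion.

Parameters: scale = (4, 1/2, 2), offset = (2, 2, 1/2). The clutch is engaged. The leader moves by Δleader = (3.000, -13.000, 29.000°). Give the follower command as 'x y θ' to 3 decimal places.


axis x: 4·3.000 + 2 = 14.000
axis y: 1/2·-13.000 + 2 = -4.500
axis θ: 2·29.000 + 1/2 = 58.500

14.000 -4.500 58.500


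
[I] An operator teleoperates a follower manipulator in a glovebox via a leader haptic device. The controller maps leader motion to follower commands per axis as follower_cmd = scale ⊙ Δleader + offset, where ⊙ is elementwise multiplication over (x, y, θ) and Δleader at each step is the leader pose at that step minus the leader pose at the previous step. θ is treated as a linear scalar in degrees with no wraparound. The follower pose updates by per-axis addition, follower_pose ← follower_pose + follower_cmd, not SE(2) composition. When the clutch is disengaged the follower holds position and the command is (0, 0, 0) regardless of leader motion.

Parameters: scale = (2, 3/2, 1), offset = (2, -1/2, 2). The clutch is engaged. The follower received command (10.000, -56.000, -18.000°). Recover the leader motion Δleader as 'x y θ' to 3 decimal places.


4.000 -37.000 -20.000

axis x: (10.000 − 2) / (2) = 4.000
axis y: (-56.000 − -1/2) / (3/2) = -37.000
axis θ: (-18.000 − 2) / (1) = -20.000


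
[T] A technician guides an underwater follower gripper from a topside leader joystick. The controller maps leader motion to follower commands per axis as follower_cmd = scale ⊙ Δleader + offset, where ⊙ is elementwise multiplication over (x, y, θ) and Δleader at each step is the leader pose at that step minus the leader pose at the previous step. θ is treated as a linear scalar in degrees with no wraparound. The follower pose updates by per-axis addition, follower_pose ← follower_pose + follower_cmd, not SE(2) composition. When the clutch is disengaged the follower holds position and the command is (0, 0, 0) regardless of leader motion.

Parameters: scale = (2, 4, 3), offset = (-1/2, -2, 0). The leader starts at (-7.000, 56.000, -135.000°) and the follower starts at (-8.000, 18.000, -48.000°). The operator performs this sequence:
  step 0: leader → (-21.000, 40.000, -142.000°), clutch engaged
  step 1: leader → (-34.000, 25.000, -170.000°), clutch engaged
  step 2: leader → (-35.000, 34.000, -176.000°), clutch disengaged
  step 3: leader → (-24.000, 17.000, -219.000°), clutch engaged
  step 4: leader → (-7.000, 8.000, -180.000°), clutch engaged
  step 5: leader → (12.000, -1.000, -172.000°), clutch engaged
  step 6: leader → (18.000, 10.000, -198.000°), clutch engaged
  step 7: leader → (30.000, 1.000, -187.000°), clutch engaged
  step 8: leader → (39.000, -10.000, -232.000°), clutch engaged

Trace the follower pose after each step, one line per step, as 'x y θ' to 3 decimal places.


step 0: Δleader=(-14.000, -16.000, -7.000°), engaged; cmd=(-28.500, -66.000, -21.000°) → follower=(-36.500, -48.000, -69.000°)
step 1: Δleader=(-13.000, -15.000, -28.000°), engaged; cmd=(-26.500, -62.000, -84.000°) → follower=(-63.000, -110.000, -153.000°)
step 2: Δleader=(-1.000, 9.000, -6.000°), disengaged; cmd=(0,0,0) → follower holds at (-63.000, -110.000, -153.000°)
step 3: Δleader=(11.000, -17.000, -43.000°), engaged; cmd=(21.500, -70.000, -129.000°) → follower=(-41.500, -180.000, -282.000°)
step 4: Δleader=(17.000, -9.000, 39.000°), engaged; cmd=(33.500, -38.000, 117.000°) → follower=(-8.000, -218.000, -165.000°)
step 5: Δleader=(19.000, -9.000, 8.000°), engaged; cmd=(37.500, -38.000, 24.000°) → follower=(29.500, -256.000, -141.000°)
step 6: Δleader=(6.000, 11.000, -26.000°), engaged; cmd=(11.500, 42.000, -78.000°) → follower=(41.000, -214.000, -219.000°)
step 7: Δleader=(12.000, -9.000, 11.000°), engaged; cmd=(23.500, -38.000, 33.000°) → follower=(64.500, -252.000, -186.000°)
step 8: Δleader=(9.000, -11.000, -45.000°), engaged; cmd=(17.500, -46.000, -135.000°) → follower=(82.000, -298.000, -321.000°)

-36.500 -48.000 -69.000
-63.000 -110.000 -153.000
-63.000 -110.000 -153.000
-41.500 -180.000 -282.000
-8.000 -218.000 -165.000
29.500 -256.000 -141.000
41.000 -214.000 -219.000
64.500 -252.000 -186.000
82.000 -298.000 -321.000


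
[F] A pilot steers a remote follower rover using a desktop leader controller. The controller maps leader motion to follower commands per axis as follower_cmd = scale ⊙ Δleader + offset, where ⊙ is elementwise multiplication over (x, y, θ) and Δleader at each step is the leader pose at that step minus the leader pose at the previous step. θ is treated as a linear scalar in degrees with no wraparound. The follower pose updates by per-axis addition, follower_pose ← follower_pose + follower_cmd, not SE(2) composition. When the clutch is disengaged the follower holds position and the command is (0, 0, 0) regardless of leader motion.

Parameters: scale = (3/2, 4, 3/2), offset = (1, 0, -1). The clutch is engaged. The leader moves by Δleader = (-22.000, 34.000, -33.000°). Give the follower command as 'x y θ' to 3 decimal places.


axis x: 3/2·-22.000 + 1 = -32.000
axis y: 4·34.000 + 0 = 136.000
axis θ: 3/2·-33.000 + -1 = -50.500

-32.000 136.000 -50.500


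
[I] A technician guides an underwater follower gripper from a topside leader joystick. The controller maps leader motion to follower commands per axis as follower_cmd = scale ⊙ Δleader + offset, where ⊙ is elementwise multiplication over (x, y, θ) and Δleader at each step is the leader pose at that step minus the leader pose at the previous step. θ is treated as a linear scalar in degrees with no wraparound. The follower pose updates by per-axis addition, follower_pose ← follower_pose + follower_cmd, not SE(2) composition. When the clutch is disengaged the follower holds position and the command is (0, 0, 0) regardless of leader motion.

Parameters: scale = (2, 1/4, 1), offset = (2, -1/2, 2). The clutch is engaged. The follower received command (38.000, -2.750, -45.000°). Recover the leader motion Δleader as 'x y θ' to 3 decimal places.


axis x: (38.000 − 2) / (2) = 18.000
axis y: (-2.750 − -1/2) / (1/4) = -9.000
axis θ: (-45.000 − 2) / (1) = -47.000

18.000 -9.000 -47.000


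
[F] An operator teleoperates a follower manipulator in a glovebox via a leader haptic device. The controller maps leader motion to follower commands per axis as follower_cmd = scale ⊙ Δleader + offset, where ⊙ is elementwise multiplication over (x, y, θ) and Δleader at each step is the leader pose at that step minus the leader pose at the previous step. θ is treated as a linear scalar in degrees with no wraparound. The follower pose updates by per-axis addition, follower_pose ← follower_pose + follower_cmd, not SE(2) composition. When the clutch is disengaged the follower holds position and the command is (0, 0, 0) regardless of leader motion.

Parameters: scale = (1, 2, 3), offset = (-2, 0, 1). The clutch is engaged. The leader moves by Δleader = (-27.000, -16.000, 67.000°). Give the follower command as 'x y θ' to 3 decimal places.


axis x: 1·-27.000 + -2 = -29.000
axis y: 2·-16.000 + 0 = -32.000
axis θ: 3·67.000 + 1 = 202.000

-29.000 -32.000 202.000


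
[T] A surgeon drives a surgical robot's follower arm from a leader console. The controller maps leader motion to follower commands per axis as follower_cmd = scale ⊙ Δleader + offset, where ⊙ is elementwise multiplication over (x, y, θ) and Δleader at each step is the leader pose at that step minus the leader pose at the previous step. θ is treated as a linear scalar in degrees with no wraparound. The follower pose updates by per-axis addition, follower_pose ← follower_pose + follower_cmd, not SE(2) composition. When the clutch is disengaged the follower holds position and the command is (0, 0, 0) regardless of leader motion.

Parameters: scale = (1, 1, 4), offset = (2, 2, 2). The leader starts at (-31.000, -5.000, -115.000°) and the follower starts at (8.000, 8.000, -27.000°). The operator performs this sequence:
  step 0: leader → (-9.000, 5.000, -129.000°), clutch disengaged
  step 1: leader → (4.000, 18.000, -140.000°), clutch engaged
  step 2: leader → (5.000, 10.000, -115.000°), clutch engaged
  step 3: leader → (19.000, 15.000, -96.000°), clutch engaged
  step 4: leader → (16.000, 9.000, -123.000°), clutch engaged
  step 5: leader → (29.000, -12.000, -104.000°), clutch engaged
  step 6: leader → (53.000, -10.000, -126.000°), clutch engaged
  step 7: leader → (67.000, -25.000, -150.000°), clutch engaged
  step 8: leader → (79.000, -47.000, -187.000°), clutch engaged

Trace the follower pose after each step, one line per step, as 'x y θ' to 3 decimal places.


step 0: Δleader=(22.000, 10.000, -14.000°), disengaged; cmd=(0,0,0) → follower holds at (8.000, 8.000, -27.000°)
step 1: Δleader=(13.000, 13.000, -11.000°), engaged; cmd=(15.000, 15.000, -42.000°) → follower=(23.000, 23.000, -69.000°)
step 2: Δleader=(1.000, -8.000, 25.000°), engaged; cmd=(3.000, -6.000, 102.000°) → follower=(26.000, 17.000, 33.000°)
step 3: Δleader=(14.000, 5.000, 19.000°), engaged; cmd=(16.000, 7.000, 78.000°) → follower=(42.000, 24.000, 111.000°)
step 4: Δleader=(-3.000, -6.000, -27.000°), engaged; cmd=(-1.000, -4.000, -106.000°) → follower=(41.000, 20.000, 5.000°)
step 5: Δleader=(13.000, -21.000, 19.000°), engaged; cmd=(15.000, -19.000, 78.000°) → follower=(56.000, 1.000, 83.000°)
step 6: Δleader=(24.000, 2.000, -22.000°), engaged; cmd=(26.000, 4.000, -86.000°) → follower=(82.000, 5.000, -3.000°)
step 7: Δleader=(14.000, -15.000, -24.000°), engaged; cmd=(16.000, -13.000, -94.000°) → follower=(98.000, -8.000, -97.000°)
step 8: Δleader=(12.000, -22.000, -37.000°), engaged; cmd=(14.000, -20.000, -146.000°) → follower=(112.000, -28.000, -243.000°)

8.000 8.000 -27.000
23.000 23.000 -69.000
26.000 17.000 33.000
42.000 24.000 111.000
41.000 20.000 5.000
56.000 1.000 83.000
82.000 5.000 -3.000
98.000 -8.000 -97.000
112.000 -28.000 -243.000


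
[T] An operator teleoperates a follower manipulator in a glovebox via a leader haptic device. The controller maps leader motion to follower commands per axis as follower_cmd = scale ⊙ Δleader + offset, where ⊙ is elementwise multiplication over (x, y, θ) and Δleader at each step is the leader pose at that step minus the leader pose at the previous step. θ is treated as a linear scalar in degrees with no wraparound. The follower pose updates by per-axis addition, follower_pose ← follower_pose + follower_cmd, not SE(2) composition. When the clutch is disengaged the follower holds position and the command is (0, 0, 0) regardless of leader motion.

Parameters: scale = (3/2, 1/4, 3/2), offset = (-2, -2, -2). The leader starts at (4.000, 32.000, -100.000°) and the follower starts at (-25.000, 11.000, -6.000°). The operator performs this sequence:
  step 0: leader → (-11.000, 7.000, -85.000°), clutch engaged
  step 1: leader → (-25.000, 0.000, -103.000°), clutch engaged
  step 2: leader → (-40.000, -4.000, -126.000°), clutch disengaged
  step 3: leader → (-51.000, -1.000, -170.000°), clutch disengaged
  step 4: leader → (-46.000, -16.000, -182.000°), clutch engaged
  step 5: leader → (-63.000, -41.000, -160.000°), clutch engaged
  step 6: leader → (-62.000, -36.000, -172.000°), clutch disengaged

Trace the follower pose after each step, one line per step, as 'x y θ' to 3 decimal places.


-49.500 2.750 14.500
-72.500 -1.000 -14.500
-72.500 -1.000 -14.500
-72.500 -1.000 -14.500
-67.000 -6.750 -34.500
-94.500 -15.000 -3.500
-94.500 -15.000 -3.500

step 0: Δleader=(-15.000, -25.000, 15.000°), engaged; cmd=(-24.500, -8.250, 20.500°) → follower=(-49.500, 2.750, 14.500°)
step 1: Δleader=(-14.000, -7.000, -18.000°), engaged; cmd=(-23.000, -3.750, -29.000°) → follower=(-72.500, -1.000, -14.500°)
step 2: Δleader=(-15.000, -4.000, -23.000°), disengaged; cmd=(0,0,0) → follower holds at (-72.500, -1.000, -14.500°)
step 3: Δleader=(-11.000, 3.000, -44.000°), disengaged; cmd=(0,0,0) → follower holds at (-72.500, -1.000, -14.500°)
step 4: Δleader=(5.000, -15.000, -12.000°), engaged; cmd=(5.500, -5.750, -20.000°) → follower=(-67.000, -6.750, -34.500°)
step 5: Δleader=(-17.000, -25.000, 22.000°), engaged; cmd=(-27.500, -8.250, 31.000°) → follower=(-94.500, -15.000, -3.500°)
step 6: Δleader=(1.000, 5.000, -12.000°), disengaged; cmd=(0,0,0) → follower holds at (-94.500, -15.000, -3.500°)


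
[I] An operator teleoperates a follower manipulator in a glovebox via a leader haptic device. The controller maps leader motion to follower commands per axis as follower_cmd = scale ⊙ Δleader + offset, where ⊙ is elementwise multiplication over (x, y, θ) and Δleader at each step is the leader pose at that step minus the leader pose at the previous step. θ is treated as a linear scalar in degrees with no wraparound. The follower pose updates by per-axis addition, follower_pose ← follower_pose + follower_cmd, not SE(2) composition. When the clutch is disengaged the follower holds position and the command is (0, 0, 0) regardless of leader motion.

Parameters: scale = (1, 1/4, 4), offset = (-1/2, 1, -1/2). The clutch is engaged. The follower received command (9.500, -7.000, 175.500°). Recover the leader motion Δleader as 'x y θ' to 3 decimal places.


axis x: (9.500 − -1/2) / (1) = 10.000
axis y: (-7.000 − 1) / (1/4) = -32.000
axis θ: (175.500 − -1/2) / (4) = 44.000

10.000 -32.000 44.000


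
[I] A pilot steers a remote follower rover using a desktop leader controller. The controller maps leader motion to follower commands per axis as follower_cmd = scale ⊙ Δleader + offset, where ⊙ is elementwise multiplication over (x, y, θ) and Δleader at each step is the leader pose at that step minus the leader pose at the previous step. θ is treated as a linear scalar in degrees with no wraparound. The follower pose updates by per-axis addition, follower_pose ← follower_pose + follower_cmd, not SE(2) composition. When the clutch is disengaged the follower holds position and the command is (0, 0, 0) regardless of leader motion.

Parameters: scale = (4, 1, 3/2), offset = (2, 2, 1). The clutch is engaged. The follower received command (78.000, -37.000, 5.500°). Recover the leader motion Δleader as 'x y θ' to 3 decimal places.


19.000 -39.000 3.000

axis x: (78.000 − 2) / (4) = 19.000
axis y: (-37.000 − 2) / (1) = -39.000
axis θ: (5.500 − 1) / (3/2) = 3.000


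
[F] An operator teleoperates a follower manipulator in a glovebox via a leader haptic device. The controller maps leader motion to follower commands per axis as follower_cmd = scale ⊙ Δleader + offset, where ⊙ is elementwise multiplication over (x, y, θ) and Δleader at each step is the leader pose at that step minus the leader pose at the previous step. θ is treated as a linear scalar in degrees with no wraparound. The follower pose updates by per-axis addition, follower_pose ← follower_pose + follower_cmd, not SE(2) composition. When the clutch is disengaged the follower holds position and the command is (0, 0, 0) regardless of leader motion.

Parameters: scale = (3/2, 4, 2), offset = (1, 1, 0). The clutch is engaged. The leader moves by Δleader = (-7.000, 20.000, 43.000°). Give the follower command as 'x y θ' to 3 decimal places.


-9.500 81.000 86.000

axis x: 3/2·-7.000 + 1 = -9.500
axis y: 4·20.000 + 1 = 81.000
axis θ: 2·43.000 + 0 = 86.000


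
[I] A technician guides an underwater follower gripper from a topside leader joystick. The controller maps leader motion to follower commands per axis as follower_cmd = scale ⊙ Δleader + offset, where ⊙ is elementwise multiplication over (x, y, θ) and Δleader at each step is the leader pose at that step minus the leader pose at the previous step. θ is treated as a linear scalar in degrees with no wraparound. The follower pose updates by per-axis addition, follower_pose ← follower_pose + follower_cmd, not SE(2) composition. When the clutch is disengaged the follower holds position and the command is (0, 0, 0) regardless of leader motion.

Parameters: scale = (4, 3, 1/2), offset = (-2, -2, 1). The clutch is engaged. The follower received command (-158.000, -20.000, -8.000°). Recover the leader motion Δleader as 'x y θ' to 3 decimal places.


axis x: (-158.000 − -2) / (4) = -39.000
axis y: (-20.000 − -2) / (3) = -6.000
axis θ: (-8.000 − 1) / (1/2) = -18.000

-39.000 -6.000 -18.000


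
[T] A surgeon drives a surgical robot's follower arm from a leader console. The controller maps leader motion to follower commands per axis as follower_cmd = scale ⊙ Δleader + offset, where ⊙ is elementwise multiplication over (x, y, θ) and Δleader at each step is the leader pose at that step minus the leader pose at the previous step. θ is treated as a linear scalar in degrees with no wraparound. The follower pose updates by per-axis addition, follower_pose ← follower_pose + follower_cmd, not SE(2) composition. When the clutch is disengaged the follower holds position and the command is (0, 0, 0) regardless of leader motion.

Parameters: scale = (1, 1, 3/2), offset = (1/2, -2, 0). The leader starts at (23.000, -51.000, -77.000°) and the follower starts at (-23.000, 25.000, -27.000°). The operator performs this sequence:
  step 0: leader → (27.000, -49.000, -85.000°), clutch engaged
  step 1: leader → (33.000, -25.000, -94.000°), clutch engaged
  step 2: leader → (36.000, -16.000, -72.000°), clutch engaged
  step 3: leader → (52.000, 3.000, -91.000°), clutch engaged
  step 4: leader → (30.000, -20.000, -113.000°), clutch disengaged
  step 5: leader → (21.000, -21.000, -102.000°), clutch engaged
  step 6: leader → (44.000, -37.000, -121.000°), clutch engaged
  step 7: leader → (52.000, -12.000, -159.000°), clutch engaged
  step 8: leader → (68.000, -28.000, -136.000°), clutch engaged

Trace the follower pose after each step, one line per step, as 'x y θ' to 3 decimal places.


-18.500 25.000 -39.000
-12.000 47.000 -52.500
-8.500 54.000 -19.500
8.000 71.000 -48.000
8.000 71.000 -48.000
-0.500 68.000 -31.500
23.000 50.000 -60.000
31.500 73.000 -117.000
48.000 55.000 -82.500

step 0: Δleader=(4.000, 2.000, -8.000°), engaged; cmd=(4.500, 0.000, -12.000°) → follower=(-18.500, 25.000, -39.000°)
step 1: Δleader=(6.000, 24.000, -9.000°), engaged; cmd=(6.500, 22.000, -13.500°) → follower=(-12.000, 47.000, -52.500°)
step 2: Δleader=(3.000, 9.000, 22.000°), engaged; cmd=(3.500, 7.000, 33.000°) → follower=(-8.500, 54.000, -19.500°)
step 3: Δleader=(16.000, 19.000, -19.000°), engaged; cmd=(16.500, 17.000, -28.500°) → follower=(8.000, 71.000, -48.000°)
step 4: Δleader=(-22.000, -23.000, -22.000°), disengaged; cmd=(0,0,0) → follower holds at (8.000, 71.000, -48.000°)
step 5: Δleader=(-9.000, -1.000, 11.000°), engaged; cmd=(-8.500, -3.000, 16.500°) → follower=(-0.500, 68.000, -31.500°)
step 6: Δleader=(23.000, -16.000, -19.000°), engaged; cmd=(23.500, -18.000, -28.500°) → follower=(23.000, 50.000, -60.000°)
step 7: Δleader=(8.000, 25.000, -38.000°), engaged; cmd=(8.500, 23.000, -57.000°) → follower=(31.500, 73.000, -117.000°)
step 8: Δleader=(16.000, -16.000, 23.000°), engaged; cmd=(16.500, -18.000, 34.500°) → follower=(48.000, 55.000, -82.500°)


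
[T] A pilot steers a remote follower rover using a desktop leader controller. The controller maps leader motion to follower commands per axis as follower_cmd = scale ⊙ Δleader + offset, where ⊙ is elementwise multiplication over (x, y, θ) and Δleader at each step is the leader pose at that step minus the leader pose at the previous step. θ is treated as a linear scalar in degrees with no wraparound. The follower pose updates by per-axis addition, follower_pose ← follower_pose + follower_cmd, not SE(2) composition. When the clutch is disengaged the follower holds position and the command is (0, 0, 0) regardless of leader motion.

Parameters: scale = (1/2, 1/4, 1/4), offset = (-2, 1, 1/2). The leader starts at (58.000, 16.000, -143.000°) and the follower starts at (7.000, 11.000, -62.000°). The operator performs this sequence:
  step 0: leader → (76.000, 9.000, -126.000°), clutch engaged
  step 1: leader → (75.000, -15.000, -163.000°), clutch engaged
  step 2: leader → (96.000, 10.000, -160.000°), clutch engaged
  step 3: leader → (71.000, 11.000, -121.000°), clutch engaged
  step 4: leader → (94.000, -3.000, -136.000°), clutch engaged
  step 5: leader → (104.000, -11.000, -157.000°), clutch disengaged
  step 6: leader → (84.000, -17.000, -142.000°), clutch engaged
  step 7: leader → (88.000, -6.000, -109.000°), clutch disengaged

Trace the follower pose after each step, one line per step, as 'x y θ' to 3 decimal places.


step 0: Δleader=(18.000, -7.000, 17.000°), engaged; cmd=(7.000, -0.750, 4.750°) → follower=(14.000, 10.250, -57.250°)
step 1: Δleader=(-1.000, -24.000, -37.000°), engaged; cmd=(-2.500, -5.000, -8.750°) → follower=(11.500, 5.250, -66.000°)
step 2: Δleader=(21.000, 25.000, 3.000°), engaged; cmd=(8.500, 7.250, 1.250°) → follower=(20.000, 12.500, -64.750°)
step 3: Δleader=(-25.000, 1.000, 39.000°), engaged; cmd=(-14.500, 1.250, 10.250°) → follower=(5.500, 13.750, -54.500°)
step 4: Δleader=(23.000, -14.000, -15.000°), engaged; cmd=(9.500, -2.500, -3.250°) → follower=(15.000, 11.250, -57.750°)
step 5: Δleader=(10.000, -8.000, -21.000°), disengaged; cmd=(0,0,0) → follower holds at (15.000, 11.250, -57.750°)
step 6: Δleader=(-20.000, -6.000, 15.000°), engaged; cmd=(-12.000, -0.500, 4.250°) → follower=(3.000, 10.750, -53.500°)
step 7: Δleader=(4.000, 11.000, 33.000°), disengaged; cmd=(0,0,0) → follower holds at (3.000, 10.750, -53.500°)

14.000 10.250 -57.250
11.500 5.250 -66.000
20.000 12.500 -64.750
5.500 13.750 -54.500
15.000 11.250 -57.750
15.000 11.250 -57.750
3.000 10.750 -53.500
3.000 10.750 -53.500
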